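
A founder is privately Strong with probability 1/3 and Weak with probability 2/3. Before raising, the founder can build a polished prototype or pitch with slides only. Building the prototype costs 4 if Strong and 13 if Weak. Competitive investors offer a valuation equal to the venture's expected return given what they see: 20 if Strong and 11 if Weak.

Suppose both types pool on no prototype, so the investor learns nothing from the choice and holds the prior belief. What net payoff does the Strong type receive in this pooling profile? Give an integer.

Pooled valuation = 1/3·20 + 2/3·11 = 14.
Strong pays no cost for no prototype, so net payoff = 14.

14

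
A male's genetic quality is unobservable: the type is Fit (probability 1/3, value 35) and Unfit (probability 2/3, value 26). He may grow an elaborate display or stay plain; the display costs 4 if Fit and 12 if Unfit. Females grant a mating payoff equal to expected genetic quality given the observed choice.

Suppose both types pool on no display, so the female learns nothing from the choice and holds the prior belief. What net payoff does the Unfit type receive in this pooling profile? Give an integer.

29

Pooled mating payoff = 1/3·35 + 2/3·26 = 29.
Unfit pays no cost for no display, so net payoff = 29.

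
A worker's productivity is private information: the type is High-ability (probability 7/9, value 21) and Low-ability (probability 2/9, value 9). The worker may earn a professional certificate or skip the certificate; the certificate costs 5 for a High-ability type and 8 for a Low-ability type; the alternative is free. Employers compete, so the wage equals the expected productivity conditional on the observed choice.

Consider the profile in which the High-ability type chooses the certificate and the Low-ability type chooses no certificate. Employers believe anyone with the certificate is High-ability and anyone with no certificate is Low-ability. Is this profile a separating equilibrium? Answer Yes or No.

Under these beliefs, the certificate earns wage 21 and no certificate earns wage 9.
High-ability: the certificate nets 21 − 5 = 16; no certificate nets 9. High-ability prefers the certificate.
Low-ability: the certificate nets 21 − 8 = 13; no certificate nets 9. Low-ability would deviate to the certificate.
Low-ability has a profitable deviation, so the profile is not an equilibrium.

No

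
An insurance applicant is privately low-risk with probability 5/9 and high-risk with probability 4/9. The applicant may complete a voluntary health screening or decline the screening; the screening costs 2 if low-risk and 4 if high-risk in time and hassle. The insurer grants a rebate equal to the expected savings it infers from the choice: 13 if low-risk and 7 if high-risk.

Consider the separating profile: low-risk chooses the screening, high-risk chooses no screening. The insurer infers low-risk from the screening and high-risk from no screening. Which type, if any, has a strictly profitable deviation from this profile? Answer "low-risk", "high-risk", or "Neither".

high-risk

The screening pays 13; no screening pays 7.
low-risk: assigned the screening, nets 13 − 2 = 11; deviating to no screening nets 7.
high-risk: assigned no screening, nets 7; deviating to the screening nets 13 − 4 = 9.
The high-risk type gains 2 by deviating.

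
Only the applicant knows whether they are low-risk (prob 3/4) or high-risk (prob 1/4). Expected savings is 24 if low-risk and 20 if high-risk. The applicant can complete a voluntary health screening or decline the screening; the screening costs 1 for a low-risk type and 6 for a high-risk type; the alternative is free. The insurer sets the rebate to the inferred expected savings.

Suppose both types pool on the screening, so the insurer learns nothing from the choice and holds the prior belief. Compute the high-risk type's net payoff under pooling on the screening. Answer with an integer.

Pooled rebate = 3/4·24 + 1/4·20 = 23.
high-risk pays cost 6 for the screening, so net payoff = 23 − 6 = 17.

17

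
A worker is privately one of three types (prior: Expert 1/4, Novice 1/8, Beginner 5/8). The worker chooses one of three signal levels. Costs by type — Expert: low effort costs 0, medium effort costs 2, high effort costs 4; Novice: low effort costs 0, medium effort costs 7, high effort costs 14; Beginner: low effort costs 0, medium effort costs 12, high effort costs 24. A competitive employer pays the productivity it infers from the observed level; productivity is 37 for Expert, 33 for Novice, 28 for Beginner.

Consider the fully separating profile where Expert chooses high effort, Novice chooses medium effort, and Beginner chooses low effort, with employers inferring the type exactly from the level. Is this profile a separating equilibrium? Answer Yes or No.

Separating wages: high effort → 37, medium effort → 33, low effort → 28.
Expert (assigned high effort): low effort: 28 − 0 = 28; medium effort: 33 − 2 = 31; high effort: 37 − 4 = 33. Expert stays.
Novice (assigned medium effort): low effort: 28 − 0 = 28; medium effort: 33 − 7 = 26; high effort: 37 − 14 = 23. Novice prefers low effort.
Beginner (assigned low effort): low effort: 28 − 0 = 28; medium effort: 33 − 12 = 21; high effort: 37 − 24 = 13. Beginner stays.
At least one type deviates; the separating profile fails.

No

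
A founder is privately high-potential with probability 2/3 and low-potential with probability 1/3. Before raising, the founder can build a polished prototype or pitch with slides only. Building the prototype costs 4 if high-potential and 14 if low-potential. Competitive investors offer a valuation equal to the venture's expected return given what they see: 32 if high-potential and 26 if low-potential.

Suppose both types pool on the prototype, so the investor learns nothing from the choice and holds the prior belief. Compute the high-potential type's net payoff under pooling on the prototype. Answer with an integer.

26

Pooled valuation = 2/3·32 + 1/3·26 = 30.
high-potential pays cost 4 for the prototype, so net payoff = 30 − 4 = 26.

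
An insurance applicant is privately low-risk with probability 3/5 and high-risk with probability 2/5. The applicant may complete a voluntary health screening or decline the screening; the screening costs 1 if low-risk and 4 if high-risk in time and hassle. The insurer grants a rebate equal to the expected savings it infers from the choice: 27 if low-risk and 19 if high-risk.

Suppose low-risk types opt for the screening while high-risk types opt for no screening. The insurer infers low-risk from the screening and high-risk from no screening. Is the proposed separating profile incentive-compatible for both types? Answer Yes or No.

No

Under these beliefs, the screening earns rebate 27 and no screening earns rebate 19.
low-risk: the screening nets 27 − 1 = 26; no screening nets 19. low-risk prefers the screening.
high-risk: the screening nets 27 − 4 = 23; no screening nets 19. high-risk would deviate to the screening.
high-risk has a profitable deviation, so the profile is not an equilibrium.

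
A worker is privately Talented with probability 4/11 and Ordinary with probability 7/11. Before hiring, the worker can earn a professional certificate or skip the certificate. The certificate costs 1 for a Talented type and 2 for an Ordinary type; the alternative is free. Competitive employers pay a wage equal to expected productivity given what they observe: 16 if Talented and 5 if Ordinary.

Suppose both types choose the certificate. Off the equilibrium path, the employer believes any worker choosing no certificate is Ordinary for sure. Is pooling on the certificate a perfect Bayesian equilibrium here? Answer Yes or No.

Yes

On path, the employer holds the prior and pays 4/11·16 + 7/11·5 = 9. Off path (no certificate), believing Ordinary, it pays 5.
Talented: the certificate nets 9 − 1 = 8; no certificate nets 5. Talented stays.
Ordinary: the certificate nets 9 − 2 = 7; no certificate nets 5. Ordinary stays.
No type deviates, so pooling is sustained.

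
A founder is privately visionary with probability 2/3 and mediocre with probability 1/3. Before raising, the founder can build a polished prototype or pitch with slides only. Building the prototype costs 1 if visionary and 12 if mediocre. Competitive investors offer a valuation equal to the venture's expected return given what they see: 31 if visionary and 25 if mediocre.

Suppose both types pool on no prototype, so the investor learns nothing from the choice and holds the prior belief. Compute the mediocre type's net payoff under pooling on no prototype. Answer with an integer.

Pooled valuation = 2/3·31 + 1/3·25 = 29.
mediocre pays no cost for no prototype, so net payoff = 29.

29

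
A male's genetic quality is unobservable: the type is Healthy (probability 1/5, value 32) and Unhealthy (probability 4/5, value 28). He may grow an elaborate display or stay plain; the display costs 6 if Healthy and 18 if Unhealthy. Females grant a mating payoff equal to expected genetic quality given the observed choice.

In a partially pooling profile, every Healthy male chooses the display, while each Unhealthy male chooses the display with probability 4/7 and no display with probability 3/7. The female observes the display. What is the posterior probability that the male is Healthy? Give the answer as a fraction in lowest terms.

P(the display) = (1/5)·1 + (4/5)·(4/7) = 23/35.
By Bayes' rule, P(Healthy | the display) = (1/5) / (23/35) = 7/23.

7/23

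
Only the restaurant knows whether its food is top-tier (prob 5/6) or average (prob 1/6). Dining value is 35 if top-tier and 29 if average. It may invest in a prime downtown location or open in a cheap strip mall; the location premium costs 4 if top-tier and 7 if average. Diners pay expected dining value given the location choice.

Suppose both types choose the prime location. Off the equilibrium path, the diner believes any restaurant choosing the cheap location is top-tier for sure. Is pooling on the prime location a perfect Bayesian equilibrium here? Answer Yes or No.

No

On path, the diner holds the prior and pays 5/6·35 + 1/6·29 = 34. Off path (the cheap location), believing top-tier, it pays 35.
top-tier: the prime location nets 34 − 4 = 30; the cheap location nets 35. top-tier would deviate.
average: the prime location nets 34 − 7 = 27; the cheap location nets 35. average would deviate.
A type deviates, so pooling fails.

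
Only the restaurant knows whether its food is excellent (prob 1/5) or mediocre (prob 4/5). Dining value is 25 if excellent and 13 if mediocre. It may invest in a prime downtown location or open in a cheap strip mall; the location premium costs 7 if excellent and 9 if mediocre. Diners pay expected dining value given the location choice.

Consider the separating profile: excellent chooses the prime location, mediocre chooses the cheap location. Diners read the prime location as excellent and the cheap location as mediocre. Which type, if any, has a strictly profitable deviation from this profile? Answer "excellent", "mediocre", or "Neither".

The prime location pays 25; the cheap location pays 13.
excellent: assigned the prime location, nets 25 − 7 = 18; deviating to the cheap location nets 13.
mediocre: assigned the cheap location, nets 13; deviating to the prime location nets 25 − 9 = 16.
The mediocre type gains 3 by deviating.

mediocre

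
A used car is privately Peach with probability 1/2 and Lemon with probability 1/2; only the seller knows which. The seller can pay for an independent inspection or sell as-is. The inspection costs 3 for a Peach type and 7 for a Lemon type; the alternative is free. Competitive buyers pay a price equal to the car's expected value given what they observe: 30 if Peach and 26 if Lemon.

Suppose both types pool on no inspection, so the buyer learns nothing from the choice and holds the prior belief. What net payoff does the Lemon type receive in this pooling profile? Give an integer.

28

Pooled price = 1/2·30 + 1/2·26 = 28.
Lemon pays no cost for no inspection, so net payoff = 28.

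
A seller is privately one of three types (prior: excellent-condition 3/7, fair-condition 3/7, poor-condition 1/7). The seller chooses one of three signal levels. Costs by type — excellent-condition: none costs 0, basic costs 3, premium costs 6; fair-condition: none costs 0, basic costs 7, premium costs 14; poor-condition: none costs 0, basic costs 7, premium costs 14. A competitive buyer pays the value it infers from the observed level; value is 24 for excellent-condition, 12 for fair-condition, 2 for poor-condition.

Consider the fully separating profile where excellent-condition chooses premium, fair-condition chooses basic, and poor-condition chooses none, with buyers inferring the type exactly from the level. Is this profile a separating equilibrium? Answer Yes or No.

No

Separating prices: premium → 24, basic → 12, none → 2.
excellent-condition (assigned premium): none: 2 − 0 = 2; basic: 12 − 3 = 9; premium: 24 − 6 = 18. excellent-condition stays.
fair-condition (assigned basic): none: 2 − 0 = 2; basic: 12 − 7 = 5; premium: 24 − 14 = 10. fair-condition prefers premium.
poor-condition (assigned none): none: 2 − 0 = 2; basic: 12 − 7 = 5; premium: 24 − 14 = 10. poor-condition prefers premium.
At least one type deviates; the separating profile fails.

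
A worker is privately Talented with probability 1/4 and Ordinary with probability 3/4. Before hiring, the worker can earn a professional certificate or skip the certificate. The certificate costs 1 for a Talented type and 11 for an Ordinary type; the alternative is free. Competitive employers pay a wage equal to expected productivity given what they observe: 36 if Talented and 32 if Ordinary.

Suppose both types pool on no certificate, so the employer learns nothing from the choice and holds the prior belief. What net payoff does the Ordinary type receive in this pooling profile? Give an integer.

33

Pooled wage = 1/4·36 + 3/4·32 = 33.
Ordinary pays no cost for no certificate, so net payoff = 33.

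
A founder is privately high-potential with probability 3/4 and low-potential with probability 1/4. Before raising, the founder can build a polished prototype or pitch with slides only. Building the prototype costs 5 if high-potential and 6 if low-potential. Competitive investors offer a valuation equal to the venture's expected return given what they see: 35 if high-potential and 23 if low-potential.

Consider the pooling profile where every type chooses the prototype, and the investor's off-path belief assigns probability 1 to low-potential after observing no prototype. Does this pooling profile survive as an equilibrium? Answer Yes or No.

On path, the investor holds the prior and pays 3/4·35 + 1/4·23 = 32. Off path (no prototype), believing low-potential, it pays 23.
high-potential: the prototype nets 32 − 5 = 27; no prototype nets 23. high-potential stays.
low-potential: the prototype nets 32 − 6 = 26; no prototype nets 23. low-potential stays.
No type deviates, so pooling is sustained.

Yes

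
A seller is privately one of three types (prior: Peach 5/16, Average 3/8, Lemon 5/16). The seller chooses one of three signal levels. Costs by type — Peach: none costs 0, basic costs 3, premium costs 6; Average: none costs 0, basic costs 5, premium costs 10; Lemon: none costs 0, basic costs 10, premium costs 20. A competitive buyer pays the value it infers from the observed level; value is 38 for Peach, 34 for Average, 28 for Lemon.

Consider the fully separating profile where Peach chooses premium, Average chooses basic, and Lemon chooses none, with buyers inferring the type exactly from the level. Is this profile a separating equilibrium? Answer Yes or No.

Separating prices: premium → 38, basic → 34, none → 28.
Peach (assigned premium): none: 28 − 0 = 28; basic: 34 − 3 = 31; premium: 38 − 6 = 32. Peach stays.
Average (assigned basic): none: 28 − 0 = 28; basic: 34 − 5 = 29; premium: 38 − 10 = 28. Average stays.
Lemon (assigned none): none: 28 − 0 = 28; basic: 34 − 10 = 24; premium: 38 − 20 = 18. Lemon stays.
Every type prefers its assigned level; separation holds.

Yes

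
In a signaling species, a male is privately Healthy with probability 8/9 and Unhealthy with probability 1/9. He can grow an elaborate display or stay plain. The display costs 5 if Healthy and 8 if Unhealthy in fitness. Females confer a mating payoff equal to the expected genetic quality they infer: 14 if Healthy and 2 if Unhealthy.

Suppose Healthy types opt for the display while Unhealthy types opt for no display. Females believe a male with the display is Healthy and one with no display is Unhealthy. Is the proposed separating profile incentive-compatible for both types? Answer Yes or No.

No

Under these beliefs, the display earns mating payoff 14 and no display earns mating payoff 2.
Healthy: the display nets 14 − 5 = 9; no display nets 2. Healthy prefers the display.
Unhealthy: the display nets 14 − 8 = 6; no display nets 2. Unhealthy would deviate to the display.
Unhealthy has a profitable deviation, so the profile is not an equilibrium.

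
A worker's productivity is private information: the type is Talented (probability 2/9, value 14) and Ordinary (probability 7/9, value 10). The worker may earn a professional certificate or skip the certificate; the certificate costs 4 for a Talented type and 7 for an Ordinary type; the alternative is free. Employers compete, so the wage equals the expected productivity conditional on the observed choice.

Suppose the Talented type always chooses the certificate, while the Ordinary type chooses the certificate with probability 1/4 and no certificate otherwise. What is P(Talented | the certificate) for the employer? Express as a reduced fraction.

8/15

P(the certificate) = (2/9)·1 + (7/9)·(1/4) = 5/12.
By Bayes' rule, P(Talented | the certificate) = (2/9) / (5/12) = 8/15.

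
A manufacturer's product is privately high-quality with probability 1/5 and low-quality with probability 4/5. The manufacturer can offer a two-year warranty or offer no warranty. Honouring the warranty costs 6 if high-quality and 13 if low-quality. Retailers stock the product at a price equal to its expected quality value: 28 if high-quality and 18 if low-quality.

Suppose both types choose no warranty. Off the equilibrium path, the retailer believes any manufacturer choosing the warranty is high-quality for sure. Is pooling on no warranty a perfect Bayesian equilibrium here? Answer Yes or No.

On path, the retailer holds the prior and pays 1/5·28 + 4/5·18 = 20. Off path (the warranty), believing high-quality, it pays 28.
high-quality: no warranty nets 20; the warranty nets 28 − 6 = 22. high-quality would deviate.
low-quality: no warranty nets 20; the warranty nets 28 − 13 = 15. low-quality stays.
A type deviates, so pooling fails.

No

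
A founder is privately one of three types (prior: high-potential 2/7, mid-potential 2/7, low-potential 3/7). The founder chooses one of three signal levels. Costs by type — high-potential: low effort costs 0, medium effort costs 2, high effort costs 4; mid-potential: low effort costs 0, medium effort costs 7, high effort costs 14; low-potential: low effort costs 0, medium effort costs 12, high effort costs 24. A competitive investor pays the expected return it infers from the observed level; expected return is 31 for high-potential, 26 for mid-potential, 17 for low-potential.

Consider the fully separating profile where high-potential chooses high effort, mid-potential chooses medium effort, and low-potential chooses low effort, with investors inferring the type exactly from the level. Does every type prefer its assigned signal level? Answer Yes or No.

Yes

Separating valuations: high effort → 31, medium effort → 26, low effort → 17.
high-potential (assigned high effort): low effort: 17 − 0 = 17; medium effort: 26 − 2 = 24; high effort: 31 − 4 = 27. high-potential stays.
mid-potential (assigned medium effort): low effort: 17 − 0 = 17; medium effort: 26 − 7 = 19; high effort: 31 − 14 = 17. mid-potential stays.
low-potential (assigned low effort): low effort: 17 − 0 = 17; medium effort: 26 − 12 = 14; high effort: 31 − 24 = 7. low-potential stays.
Every type prefers its assigned level; separation holds.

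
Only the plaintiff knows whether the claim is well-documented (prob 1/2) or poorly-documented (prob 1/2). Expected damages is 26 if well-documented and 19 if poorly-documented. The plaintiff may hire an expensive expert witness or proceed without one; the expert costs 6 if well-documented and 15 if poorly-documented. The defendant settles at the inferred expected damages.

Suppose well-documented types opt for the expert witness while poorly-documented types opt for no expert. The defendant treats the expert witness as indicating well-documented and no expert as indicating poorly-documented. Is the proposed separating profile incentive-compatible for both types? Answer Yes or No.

Yes

Under these beliefs, the expert witness earns settlement 26 and no expert earns settlement 19.
well-documented: the expert witness nets 26 − 6 = 20; no expert nets 19. well-documented prefers the expert witness.
poorly-documented: the expert witness nets 26 − 15 = 11; no expert nets 19. poorly-documented prefers no expert.
Neither type deviates, so the separating profile is an equilibrium.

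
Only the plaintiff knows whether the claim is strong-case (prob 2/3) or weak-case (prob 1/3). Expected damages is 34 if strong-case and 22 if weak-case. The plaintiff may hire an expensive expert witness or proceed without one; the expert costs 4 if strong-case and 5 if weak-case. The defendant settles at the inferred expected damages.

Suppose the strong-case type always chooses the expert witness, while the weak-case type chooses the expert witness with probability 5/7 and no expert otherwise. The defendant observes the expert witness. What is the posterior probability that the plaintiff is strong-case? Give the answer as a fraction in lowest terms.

P(the expert witness) = (2/3)·1 + (1/3)·(5/7) = 19/21.
By Bayes' rule, P(strong-case | the expert witness) = (2/3) / (19/21) = 14/19.

14/19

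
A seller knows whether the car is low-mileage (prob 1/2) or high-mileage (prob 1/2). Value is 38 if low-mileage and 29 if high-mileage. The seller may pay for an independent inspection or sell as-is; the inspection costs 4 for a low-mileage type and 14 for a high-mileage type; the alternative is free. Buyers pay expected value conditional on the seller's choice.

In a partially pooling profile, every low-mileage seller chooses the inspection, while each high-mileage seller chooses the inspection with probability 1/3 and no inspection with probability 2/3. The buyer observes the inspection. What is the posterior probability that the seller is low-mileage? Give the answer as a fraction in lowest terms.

3/4

P(the inspection) = (1/2)·1 + (1/2)·(1/3) = 2/3.
By Bayes' rule, P(low-mileage | the inspection) = (1/2) / (2/3) = 3/4.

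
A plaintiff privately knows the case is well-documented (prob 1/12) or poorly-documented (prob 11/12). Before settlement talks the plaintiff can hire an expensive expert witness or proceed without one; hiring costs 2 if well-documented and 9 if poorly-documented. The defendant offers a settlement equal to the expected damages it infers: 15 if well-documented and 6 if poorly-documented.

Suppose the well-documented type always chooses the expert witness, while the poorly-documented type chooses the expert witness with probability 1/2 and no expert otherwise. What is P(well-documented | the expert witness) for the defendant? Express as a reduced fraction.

2/13

P(the expert witness) = (1/12)·1 + (11/12)·(1/2) = 13/24.
By Bayes' rule, P(well-documented | the expert witness) = (1/12) / (13/24) = 2/13.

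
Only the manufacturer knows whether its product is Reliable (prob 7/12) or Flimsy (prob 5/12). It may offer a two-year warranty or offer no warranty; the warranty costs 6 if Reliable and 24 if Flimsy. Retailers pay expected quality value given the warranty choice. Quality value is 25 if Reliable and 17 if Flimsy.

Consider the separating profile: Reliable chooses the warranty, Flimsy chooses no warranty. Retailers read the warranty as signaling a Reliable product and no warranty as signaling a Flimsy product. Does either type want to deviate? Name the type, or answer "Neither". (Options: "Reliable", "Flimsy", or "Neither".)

The warranty pays 25; no warranty pays 17.
Reliable: assigned the warranty, nets 25 − 6 = 19; deviating to no warranty nets 17.
Flimsy: assigned no warranty, nets 17; deviating to the warranty nets 25 − 24 = 1.
Both types strictly prefer their assigned action; no profitable deviation.

Neither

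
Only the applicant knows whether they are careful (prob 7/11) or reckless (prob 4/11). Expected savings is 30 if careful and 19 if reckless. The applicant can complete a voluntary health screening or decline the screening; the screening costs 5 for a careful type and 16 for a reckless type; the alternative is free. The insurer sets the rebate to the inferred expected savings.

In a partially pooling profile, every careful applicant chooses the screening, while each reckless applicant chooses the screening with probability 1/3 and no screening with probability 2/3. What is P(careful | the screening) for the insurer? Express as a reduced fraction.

21/25

P(the screening) = (7/11)·1 + (4/11)·(1/3) = 25/33.
By Bayes' rule, P(careful | the screening) = (7/11) / (25/33) = 21/25.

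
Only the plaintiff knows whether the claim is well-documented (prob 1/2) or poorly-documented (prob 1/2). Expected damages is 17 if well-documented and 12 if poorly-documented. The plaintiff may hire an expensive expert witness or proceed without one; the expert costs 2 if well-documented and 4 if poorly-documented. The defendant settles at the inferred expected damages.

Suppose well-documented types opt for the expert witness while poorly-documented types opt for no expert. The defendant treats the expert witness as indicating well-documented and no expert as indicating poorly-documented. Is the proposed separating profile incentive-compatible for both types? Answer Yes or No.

No

Under these beliefs, the expert witness earns settlement 17 and no expert earns settlement 12.
well-documented: the expert witness nets 17 − 2 = 15; no expert nets 12. well-documented prefers the expert witness.
poorly-documented: the expert witness nets 17 − 4 = 13; no expert nets 12. poorly-documented would deviate to the expert witness.
poorly-documented has a profitable deviation, so the profile is not an equilibrium.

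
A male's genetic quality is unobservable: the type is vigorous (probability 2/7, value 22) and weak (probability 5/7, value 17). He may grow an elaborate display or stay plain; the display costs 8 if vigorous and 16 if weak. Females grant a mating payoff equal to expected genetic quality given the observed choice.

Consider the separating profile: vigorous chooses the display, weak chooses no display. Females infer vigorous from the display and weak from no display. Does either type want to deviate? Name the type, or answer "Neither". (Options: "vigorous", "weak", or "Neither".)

vigorous

The display pays 22; no display pays 17.
vigorous: assigned the display, nets 22 − 8 = 14; deviating to no display nets 17.
weak: assigned no display, nets 17; deviating to the display nets 22 − 16 = 6.
The vigorous type gains 3 by deviating.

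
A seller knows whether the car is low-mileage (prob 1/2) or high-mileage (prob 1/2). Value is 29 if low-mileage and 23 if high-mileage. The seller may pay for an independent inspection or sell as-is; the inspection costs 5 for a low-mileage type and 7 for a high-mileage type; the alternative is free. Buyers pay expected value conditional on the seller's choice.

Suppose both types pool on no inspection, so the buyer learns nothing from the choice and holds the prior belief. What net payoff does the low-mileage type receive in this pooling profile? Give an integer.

Pooled price = 1/2·29 + 1/2·23 = 26.
low-mileage pays no cost for no inspection, so net payoff = 26.

26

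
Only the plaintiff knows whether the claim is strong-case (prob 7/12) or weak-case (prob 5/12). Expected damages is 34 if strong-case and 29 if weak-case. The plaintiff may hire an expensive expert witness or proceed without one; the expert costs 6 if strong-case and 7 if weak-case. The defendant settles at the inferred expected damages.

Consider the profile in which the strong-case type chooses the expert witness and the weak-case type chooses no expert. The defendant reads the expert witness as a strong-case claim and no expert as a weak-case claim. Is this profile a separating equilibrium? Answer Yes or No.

No

Under these beliefs, the expert witness earns settlement 34 and no expert earns settlement 29.
strong-case: the expert witness nets 34 − 6 = 28; no expert nets 29. strong-case would deviate to no expert.
weak-case: the expert witness nets 34 − 7 = 27; no expert nets 29. weak-case prefers no expert.
strong-case has a profitable deviation, so the profile is not an equilibrium.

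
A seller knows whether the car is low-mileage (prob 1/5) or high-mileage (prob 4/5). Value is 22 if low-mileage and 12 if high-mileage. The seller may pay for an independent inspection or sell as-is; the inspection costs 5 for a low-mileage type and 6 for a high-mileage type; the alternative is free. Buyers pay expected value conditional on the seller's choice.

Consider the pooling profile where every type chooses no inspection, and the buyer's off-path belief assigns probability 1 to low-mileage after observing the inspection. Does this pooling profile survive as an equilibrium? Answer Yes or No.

On path, the buyer holds the prior and pays 1/5·22 + 4/5·12 = 14. Off path (the inspection), believing low-mileage, it pays 22.
low-mileage: no inspection nets 14; the inspection nets 22 − 5 = 17. low-mileage would deviate.
high-mileage: no inspection nets 14; the inspection nets 22 − 6 = 16. high-mileage would deviate.
A type deviates, so pooling fails.

No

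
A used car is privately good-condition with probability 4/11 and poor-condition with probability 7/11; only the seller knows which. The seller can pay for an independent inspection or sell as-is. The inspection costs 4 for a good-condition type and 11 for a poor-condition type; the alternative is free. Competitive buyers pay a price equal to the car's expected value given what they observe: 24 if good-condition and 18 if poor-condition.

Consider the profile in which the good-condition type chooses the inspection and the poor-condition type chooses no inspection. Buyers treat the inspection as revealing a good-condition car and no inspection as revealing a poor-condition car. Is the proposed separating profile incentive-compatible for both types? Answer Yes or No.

Yes

Under these beliefs, the inspection earns price 24 and no inspection earns price 18.
good-condition: the inspection nets 24 − 4 = 20; no inspection nets 18. good-condition prefers the inspection.
poor-condition: the inspection nets 24 − 11 = 13; no inspection nets 18. poor-condition prefers no inspection.
Neither type deviates, so the separating profile is an equilibrium.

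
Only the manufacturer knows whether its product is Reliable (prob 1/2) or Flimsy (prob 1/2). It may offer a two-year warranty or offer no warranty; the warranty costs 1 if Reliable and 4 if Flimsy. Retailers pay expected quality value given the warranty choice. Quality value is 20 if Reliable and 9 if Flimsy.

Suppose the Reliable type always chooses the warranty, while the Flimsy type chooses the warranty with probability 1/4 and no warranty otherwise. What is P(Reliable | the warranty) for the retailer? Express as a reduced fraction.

4/5

P(the warranty) = (1/2)·1 + (1/2)·(1/4) = 5/8.
By Bayes' rule, P(Reliable | the warranty) = (1/2) / (5/8) = 4/5.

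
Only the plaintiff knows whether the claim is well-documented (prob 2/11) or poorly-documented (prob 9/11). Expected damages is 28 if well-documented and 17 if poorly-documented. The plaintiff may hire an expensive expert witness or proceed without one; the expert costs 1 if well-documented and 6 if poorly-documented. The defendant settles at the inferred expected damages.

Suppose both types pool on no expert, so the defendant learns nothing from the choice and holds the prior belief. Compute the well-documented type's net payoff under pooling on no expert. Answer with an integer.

Pooled settlement = 2/11·28 + 9/11·17 = 19.
well-documented pays no cost for no expert, so net payoff = 19.

19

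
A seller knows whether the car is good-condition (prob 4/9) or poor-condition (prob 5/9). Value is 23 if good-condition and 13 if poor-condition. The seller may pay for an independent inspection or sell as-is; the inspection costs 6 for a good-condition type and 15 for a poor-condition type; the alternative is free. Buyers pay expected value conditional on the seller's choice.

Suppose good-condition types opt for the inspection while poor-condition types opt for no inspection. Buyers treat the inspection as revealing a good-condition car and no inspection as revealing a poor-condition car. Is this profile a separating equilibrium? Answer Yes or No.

Yes

Under these beliefs, the inspection earns price 23 and no inspection earns price 13.
good-condition: the inspection nets 23 − 6 = 17; no inspection nets 13. good-condition prefers the inspection.
poor-condition: the inspection nets 23 − 15 = 8; no inspection nets 13. poor-condition prefers no inspection.
Neither type deviates, so the separating profile is an equilibrium.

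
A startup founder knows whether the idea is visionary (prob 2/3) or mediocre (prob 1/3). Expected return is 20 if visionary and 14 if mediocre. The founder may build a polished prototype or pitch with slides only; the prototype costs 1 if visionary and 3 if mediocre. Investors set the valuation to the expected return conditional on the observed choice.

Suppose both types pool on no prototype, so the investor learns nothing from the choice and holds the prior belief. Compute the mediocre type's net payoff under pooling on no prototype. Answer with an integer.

Pooled valuation = 2/3·20 + 1/3·14 = 18.
mediocre pays no cost for no prototype, so net payoff = 18.

18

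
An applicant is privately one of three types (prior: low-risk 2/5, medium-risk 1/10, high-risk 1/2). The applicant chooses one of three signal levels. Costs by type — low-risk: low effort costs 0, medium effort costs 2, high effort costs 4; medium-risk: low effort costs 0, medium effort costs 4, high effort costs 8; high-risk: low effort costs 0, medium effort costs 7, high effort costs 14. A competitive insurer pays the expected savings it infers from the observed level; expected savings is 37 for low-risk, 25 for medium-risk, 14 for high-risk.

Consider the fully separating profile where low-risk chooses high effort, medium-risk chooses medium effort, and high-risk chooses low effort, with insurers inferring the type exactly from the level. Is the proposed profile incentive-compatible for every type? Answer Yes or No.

No

Separating rebates: high effort → 37, medium effort → 25, low effort → 14.
low-risk (assigned high effort): low effort: 14 − 0 = 14; medium effort: 25 − 2 = 23; high effort: 37 − 4 = 33. low-risk stays.
medium-risk (assigned medium effort): low effort: 14 − 0 = 14; medium effort: 25 − 4 = 21; high effort: 37 − 8 = 29. medium-risk prefers high effort.
high-risk (assigned low effort): low effort: 14 − 0 = 14; medium effort: 25 − 7 = 18; high effort: 37 − 14 = 23. high-risk prefers high effort.
At least one type deviates; the separating profile fails.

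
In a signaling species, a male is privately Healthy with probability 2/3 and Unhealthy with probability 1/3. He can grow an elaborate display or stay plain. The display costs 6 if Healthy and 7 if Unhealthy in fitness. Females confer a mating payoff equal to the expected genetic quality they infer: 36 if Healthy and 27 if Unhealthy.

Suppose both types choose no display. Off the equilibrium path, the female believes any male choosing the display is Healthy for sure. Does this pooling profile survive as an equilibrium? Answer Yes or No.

Yes

On path, the female holds the prior and pays 2/3·36 + 1/3·27 = 33. Off path (the display), believing Healthy, it pays 36.
Healthy: no display nets 33; the display nets 36 − 6 = 30. Healthy stays.
Unhealthy: no display nets 33; the display nets 36 − 7 = 29. Unhealthy stays.
No type deviates, so pooling is sustained.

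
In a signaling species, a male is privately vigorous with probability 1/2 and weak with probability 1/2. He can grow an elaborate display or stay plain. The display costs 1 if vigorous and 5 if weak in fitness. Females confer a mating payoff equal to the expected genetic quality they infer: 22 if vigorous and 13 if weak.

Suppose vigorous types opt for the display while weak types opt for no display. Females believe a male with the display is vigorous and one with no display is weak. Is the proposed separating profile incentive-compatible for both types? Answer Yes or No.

Under these beliefs, the display earns mating payoff 22 and no display earns mating payoff 13.
vigorous: the display nets 22 − 1 = 21; no display nets 13. vigorous prefers the display.
weak: the display nets 22 − 5 = 17; no display nets 13. weak would deviate to the display.
weak has a profitable deviation, so the profile is not an equilibrium.

No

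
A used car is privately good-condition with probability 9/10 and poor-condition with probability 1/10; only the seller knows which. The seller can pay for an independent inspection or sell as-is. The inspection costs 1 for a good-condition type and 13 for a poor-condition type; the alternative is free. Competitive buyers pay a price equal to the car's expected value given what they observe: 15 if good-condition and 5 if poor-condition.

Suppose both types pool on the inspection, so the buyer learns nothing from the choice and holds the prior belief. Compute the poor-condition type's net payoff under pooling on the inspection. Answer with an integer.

1

Pooled price = 9/10·15 + 1/10·5 = 14.
poor-condition pays cost 13 for the inspection, so net payoff = 14 − 13 = 1.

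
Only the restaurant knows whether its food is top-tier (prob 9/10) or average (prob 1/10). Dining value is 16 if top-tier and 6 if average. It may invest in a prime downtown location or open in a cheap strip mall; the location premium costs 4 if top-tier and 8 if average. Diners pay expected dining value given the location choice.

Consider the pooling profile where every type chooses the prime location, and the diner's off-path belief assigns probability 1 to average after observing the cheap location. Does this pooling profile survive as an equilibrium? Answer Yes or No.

On path, the diner holds the prior and pays 9/10·16 + 1/10·6 = 15. Off path (the cheap location), believing average, it pays 6.
top-tier: the prime location nets 15 − 4 = 11; the cheap location nets 6. top-tier stays.
average: the prime location nets 15 − 8 = 7; the cheap location nets 6. average stays.
No type deviates, so pooling is sustained.

Yes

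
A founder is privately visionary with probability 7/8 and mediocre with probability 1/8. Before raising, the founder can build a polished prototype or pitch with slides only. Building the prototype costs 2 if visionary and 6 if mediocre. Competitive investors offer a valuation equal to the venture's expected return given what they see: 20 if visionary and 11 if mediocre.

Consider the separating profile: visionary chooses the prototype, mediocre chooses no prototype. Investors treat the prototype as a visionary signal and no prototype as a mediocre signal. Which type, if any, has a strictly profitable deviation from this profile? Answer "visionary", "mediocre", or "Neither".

The prototype pays 20; no prototype pays 11.
visionary: assigned the prototype, nets 20 − 2 = 18; deviating to no prototype nets 11.
mediocre: assigned no prototype, nets 11; deviating to the prototype nets 20 − 6 = 14.
The mediocre type gains 3 by deviating.

mediocre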